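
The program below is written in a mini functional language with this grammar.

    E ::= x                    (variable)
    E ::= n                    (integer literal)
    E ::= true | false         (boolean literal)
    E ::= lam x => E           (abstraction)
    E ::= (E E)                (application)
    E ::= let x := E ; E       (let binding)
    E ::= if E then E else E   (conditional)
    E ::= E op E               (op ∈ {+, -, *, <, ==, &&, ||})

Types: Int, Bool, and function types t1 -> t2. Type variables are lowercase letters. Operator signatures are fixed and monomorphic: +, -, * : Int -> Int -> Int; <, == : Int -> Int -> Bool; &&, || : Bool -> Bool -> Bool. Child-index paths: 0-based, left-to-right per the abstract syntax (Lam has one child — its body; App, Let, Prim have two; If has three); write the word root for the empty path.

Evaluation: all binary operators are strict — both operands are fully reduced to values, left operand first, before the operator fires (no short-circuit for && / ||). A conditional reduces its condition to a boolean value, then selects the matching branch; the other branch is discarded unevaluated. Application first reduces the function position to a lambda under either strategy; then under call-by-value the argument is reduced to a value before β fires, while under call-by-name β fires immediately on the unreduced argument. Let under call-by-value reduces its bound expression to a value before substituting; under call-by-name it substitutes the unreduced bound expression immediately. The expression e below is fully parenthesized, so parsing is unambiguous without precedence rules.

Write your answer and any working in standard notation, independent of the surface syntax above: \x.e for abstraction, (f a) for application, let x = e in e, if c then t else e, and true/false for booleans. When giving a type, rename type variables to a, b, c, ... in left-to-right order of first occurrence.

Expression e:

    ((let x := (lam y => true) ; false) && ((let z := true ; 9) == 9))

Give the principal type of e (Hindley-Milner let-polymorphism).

Answer: Bool

Derivation:
\y._ : a -> Bool
let x : forall. a -> Bool
  unify Bool ~ Bool
let z : Bool
  unify Int ~ Int
  unify Int ~ Int
  unify Bool ~ Bool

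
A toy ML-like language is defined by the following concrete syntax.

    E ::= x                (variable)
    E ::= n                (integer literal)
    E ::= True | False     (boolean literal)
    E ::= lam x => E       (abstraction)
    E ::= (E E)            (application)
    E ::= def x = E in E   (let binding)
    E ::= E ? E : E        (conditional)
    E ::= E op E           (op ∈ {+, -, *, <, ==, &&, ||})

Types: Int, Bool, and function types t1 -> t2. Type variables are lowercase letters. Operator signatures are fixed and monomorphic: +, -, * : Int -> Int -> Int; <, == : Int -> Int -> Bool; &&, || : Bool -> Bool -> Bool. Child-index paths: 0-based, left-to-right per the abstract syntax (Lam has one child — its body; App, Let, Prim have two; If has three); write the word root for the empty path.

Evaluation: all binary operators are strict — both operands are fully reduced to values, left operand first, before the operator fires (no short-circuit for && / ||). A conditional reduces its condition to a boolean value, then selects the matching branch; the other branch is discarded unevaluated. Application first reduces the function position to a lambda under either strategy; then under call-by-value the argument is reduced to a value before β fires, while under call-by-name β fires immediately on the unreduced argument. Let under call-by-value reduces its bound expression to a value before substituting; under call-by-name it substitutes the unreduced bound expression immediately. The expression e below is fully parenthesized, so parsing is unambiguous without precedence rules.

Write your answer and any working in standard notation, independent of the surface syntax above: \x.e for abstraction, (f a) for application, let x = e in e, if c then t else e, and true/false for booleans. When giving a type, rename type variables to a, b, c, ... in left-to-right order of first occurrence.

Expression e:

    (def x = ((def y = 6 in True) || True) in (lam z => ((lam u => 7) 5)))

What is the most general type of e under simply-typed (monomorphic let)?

Working:
let y : Int
  unify Bool ~ Bool
  unify Bool ~ Bool
let x : Bool
\u._ : b -> Int
  unify b -> Int ~ Int -> c
  unify b ~ Int
  unify Int ~ c
_ _ : Int
\z._ : a -> Int

Answer: a -> Int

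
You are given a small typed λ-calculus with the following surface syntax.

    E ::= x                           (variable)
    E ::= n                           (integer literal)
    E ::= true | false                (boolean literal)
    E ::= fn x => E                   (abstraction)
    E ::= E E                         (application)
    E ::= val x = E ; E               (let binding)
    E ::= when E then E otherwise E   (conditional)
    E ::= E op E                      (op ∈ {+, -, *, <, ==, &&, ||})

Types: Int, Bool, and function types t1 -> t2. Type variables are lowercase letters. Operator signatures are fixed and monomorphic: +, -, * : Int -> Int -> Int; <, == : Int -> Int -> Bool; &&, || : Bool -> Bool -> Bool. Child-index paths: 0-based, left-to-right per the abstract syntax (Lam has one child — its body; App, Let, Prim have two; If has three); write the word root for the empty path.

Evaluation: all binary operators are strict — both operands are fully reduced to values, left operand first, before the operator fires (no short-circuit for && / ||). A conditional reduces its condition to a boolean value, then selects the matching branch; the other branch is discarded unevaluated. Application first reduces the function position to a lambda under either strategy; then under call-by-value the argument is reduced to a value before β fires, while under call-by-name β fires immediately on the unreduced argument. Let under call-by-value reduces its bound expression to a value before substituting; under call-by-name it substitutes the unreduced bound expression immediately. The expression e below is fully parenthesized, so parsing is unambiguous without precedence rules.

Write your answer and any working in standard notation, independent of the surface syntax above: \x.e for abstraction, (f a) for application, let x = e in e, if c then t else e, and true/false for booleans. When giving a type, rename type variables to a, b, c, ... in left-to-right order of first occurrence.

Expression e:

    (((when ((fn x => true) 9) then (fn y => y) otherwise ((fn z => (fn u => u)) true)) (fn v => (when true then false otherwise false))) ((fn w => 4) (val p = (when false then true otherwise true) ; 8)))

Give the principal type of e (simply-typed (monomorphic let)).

Answer: Bool

Derivation:
\x._ : a -> Bool
  unify a -> Bool ~ Int -> b
  unify a ~ Int
  unify Bool ~ b
_ _ : Bool
  unify Bool ~ Bool
y : c
\y._ : c -> c
u : e
\u._ : e -> e
\z._ : d -> e -> e
  unify d -> e -> e ~ Bool -> f
  unify d ~ Bool
  unify e -> e ~ f
_ _ : e -> e
  unify c -> c ~ e -> e
  unify c ~ e
  unify e ~ e
  unify Bool ~ Bool
  unify Bool ~ Bool
\v._ : g -> Bool
  unify e -> e ~ (g -> Bool) -> h
  unify e ~ g -> Bool
  unify g -> Bool ~ h
_ _ : g -> Bool
\w._ : i -> Int
  unify Bool ~ Bool
  unify Bool ~ Bool
let p : Bool
  unify i -> Int ~ Int -> j
  unify i ~ Int
  unify Int ~ j
_ _ : Int
  unify g -> Bool ~ Int -> k
  unify g ~ Int
  unify Bool ~ k
_ _ : Bool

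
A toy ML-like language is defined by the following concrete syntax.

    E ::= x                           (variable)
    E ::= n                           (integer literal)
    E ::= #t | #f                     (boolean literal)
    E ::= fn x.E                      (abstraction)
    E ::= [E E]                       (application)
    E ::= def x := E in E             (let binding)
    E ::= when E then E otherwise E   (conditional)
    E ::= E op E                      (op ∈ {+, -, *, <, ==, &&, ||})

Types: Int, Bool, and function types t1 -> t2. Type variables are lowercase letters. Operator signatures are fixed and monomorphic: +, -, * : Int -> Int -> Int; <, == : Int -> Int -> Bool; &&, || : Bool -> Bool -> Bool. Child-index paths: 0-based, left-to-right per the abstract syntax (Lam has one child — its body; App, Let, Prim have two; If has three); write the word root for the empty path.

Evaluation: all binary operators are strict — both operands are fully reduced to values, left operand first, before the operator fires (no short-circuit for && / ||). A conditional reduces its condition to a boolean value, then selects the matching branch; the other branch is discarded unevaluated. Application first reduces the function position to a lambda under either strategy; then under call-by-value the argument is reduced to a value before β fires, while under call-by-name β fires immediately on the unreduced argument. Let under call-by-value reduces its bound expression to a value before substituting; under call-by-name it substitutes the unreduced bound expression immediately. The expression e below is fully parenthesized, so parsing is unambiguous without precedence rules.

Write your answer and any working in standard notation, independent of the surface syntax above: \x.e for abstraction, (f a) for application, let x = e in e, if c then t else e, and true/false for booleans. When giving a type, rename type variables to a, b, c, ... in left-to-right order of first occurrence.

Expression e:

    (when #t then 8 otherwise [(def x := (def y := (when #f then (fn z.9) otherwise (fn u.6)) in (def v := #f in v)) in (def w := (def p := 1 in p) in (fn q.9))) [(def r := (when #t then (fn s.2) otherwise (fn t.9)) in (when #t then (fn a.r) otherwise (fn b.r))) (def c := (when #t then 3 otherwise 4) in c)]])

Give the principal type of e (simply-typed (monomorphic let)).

Trace:
  unify Bool ~ Bool
  unify Bool ~ Bool
\z._ : a -> Int
\u._ : b -> Int
  unify a -> Int ~ b -> Int
  unify a ~ b
  unify Int ~ Int
let y : b -> Int
let v : Bool
v : Bool
let x : Bool
let p : Int
p : Int
let w : Int
\q._ : c -> Int
  unify Bool ~ Bool
\s._ : d -> Int
\t._ : e -> Int
  unify d -> Int ~ e -> Int
  unify d ~ e
  unify Int ~ Int
let r : e -> Int
  unify Bool ~ Bool
r : e -> Int
\a._ : f -> e -> Int
r : e -> Int
\b._ : g -> e -> Int
  unify f -> e -> Int ~ g -> e -> Int
  unify f ~ g
  unify e -> Int ~ e -> Int
  unify e ~ e
  unify Int ~ Int
  unify Bool ~ Bool
  unify Int ~ Int
let c : Int
c : Int
  unify g -> e -> Int ~ Int -> h
  unify g ~ Int
  unify e -> Int ~ h
_ _ : e -> Int
  unify c -> Int ~ (e -> Int) -> i
  unify c ~ e -> Int
  unify Int ~ i
_ _ : Int
  unify Int ~ Int

Answer: Int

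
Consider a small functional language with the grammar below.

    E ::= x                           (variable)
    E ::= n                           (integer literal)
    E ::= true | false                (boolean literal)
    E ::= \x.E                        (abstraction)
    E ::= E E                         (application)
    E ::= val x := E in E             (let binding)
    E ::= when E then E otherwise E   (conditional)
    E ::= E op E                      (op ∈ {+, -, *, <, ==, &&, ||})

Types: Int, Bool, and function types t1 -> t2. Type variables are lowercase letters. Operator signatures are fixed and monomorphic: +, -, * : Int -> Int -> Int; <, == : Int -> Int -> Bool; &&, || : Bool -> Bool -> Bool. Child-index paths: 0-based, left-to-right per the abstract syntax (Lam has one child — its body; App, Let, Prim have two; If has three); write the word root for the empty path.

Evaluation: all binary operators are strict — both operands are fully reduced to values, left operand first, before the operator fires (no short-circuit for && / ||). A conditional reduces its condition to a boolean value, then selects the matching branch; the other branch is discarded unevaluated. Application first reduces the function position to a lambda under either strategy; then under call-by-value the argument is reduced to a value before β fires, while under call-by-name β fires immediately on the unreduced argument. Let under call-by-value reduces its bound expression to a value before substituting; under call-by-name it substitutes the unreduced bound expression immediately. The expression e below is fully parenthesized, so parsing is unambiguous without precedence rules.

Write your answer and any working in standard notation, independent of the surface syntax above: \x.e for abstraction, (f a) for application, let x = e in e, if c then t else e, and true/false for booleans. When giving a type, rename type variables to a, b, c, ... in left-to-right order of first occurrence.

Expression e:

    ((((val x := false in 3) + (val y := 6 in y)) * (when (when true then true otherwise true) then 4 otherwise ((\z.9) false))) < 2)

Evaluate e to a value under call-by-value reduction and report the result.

Answer: false

Derivation:
step 0: ((((let x = false in 3) + (let y = 6 in y)) * (if (if true then true else true) then 4 else ((\z.9) false))) < 2)
step 1: [let@0.0.0] (((3 + (let y = 6 in y)) * (if (if true then true else true) then 4 else ((\z.9) false))) < 2)
step 2: [let@0.0.1] (((3 + 6) * (if (if true then true else true) then 4 else ((\z.9) false))) < 2)
step 3: [delta@0.0] ((9 * (if (if true then true else true) then 4 else ((\z.9) false))) < 2)
step 4: [if@0.1.0] ((9 * (if true then 4 else ((\z.9) false))) < 2)
step 5: [if@0.1] ((9 * 4) < 2)
step 6: [delta@0] (36 < 2)
step 7: [delta@root] false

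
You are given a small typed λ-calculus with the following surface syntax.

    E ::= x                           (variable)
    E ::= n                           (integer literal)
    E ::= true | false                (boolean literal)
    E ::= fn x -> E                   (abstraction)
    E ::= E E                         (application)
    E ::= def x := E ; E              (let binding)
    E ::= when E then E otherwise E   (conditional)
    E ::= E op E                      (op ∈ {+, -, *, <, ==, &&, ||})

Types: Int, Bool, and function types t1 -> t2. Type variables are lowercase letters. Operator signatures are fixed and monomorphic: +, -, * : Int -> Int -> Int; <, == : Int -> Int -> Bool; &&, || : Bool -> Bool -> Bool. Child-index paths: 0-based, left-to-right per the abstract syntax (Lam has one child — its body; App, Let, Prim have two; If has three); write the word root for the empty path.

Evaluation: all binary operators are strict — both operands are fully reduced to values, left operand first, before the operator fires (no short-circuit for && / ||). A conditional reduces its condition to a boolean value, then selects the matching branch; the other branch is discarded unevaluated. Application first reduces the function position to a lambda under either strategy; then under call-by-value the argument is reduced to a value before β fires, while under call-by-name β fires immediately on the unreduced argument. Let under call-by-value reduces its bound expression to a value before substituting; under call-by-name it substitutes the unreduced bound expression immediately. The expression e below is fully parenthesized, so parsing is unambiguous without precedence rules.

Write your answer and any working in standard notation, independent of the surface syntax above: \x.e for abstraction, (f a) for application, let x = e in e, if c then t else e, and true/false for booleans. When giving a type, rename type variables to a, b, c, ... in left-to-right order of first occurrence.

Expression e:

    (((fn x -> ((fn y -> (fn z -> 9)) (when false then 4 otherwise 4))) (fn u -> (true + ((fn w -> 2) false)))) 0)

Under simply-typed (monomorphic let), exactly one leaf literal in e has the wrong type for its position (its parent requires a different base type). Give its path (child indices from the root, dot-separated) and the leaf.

Trace:
\z._ : c -> Int
\y._ : b -> c -> Int
  unify Bool ~ Bool
  unify Int ~ Int
  unify b -> c -> Int ~ Int -> d
  unify b ~ Int
  unify c -> Int ~ d
_ _ : c -> Int
\x._ : a -> c -> Int
  unify Bool ~ Int
  FAIL: mismatch Bool ~ Int

Answer: 0.1.0.0 : true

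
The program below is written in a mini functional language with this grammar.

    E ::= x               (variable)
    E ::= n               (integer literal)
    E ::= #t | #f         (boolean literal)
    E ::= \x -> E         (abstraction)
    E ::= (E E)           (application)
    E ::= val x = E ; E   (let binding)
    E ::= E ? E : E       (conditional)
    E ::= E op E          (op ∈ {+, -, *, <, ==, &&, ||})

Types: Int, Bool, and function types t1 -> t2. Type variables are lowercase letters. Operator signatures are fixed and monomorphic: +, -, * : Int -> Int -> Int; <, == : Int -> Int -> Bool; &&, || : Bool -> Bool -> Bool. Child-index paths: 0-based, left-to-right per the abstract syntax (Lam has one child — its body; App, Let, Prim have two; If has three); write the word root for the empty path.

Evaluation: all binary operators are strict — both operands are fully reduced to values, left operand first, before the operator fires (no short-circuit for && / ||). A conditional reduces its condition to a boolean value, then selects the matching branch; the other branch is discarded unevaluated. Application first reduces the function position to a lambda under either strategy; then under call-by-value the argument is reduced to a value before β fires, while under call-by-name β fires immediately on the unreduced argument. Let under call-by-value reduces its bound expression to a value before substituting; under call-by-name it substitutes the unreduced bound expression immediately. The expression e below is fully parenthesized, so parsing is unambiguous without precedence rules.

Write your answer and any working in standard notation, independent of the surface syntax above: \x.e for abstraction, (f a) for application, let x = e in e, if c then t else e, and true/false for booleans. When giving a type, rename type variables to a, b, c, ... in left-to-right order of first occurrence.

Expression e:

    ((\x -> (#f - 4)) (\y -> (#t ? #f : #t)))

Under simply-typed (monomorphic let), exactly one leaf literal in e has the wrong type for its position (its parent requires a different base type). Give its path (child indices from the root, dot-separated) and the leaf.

Answer: 0.0.0 : false

Derivation:
  unify Bool ~ Int
  FAIL: mismatch Bool ~ Int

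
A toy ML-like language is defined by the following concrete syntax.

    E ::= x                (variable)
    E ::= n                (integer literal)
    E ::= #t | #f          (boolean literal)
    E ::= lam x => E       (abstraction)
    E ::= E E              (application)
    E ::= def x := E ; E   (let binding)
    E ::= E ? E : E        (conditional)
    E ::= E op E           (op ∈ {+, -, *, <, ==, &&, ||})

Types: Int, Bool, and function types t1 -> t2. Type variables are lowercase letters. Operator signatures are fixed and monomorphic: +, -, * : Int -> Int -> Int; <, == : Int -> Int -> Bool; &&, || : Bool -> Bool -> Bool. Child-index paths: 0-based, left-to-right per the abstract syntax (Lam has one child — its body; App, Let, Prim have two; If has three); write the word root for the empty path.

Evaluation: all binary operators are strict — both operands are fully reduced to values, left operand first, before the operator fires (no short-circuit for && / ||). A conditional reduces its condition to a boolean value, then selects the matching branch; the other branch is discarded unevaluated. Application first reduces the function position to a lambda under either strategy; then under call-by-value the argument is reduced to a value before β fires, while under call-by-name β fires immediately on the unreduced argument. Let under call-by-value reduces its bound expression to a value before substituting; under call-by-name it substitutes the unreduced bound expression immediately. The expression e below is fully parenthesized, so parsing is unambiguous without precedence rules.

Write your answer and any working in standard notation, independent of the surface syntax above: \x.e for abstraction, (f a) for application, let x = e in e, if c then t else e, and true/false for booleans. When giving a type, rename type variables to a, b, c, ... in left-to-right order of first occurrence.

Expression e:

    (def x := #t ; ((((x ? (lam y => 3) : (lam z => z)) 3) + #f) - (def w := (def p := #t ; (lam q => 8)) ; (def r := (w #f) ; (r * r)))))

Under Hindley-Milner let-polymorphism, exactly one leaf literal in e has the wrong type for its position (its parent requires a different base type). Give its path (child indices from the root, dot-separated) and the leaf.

Answer: 1.0.1 : false

Trace:
let x : Bool
x : Bool
  unify Bool ~ Bool
\y._ : a -> Int
z : b
\z._ : b -> b
  unify a -> Int ~ b -> b
  unify a ~ b
  unify Int ~ b
  unify Int -> Int ~ Int -> c
  unify Int ~ Int
  unify Int ~ c
_ _ : Int
  unify Int ~ Int
  unify Bool ~ Int
  FAIL: mismatch Bool ~ Int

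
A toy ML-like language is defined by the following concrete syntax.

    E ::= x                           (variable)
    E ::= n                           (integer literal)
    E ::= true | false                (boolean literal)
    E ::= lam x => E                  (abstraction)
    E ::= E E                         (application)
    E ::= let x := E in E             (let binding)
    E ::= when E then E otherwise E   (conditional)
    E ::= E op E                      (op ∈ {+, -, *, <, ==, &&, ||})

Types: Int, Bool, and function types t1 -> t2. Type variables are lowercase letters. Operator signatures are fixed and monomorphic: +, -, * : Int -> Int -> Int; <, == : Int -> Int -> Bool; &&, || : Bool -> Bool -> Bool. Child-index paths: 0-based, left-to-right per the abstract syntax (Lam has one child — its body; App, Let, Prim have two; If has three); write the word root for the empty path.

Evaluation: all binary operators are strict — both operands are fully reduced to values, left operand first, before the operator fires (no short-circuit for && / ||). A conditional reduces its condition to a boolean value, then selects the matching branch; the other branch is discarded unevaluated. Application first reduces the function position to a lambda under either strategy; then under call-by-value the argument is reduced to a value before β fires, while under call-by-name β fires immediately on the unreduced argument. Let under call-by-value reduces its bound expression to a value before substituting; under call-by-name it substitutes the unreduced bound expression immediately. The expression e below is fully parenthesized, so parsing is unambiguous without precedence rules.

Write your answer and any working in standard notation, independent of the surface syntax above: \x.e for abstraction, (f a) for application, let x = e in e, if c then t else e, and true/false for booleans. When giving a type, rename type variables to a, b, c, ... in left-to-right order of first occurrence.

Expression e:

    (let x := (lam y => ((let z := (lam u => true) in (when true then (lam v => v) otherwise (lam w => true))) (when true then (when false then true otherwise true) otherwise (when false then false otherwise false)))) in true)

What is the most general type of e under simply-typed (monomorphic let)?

Trace:
\u._ : b -> Bool
let z : b -> Bool
  unify Bool ~ Bool
v : c
\v._ : c -> c
\w._ : d -> Bool
  unify c -> c ~ d -> Bool
  unify c ~ d
  unify d ~ Bool
  unify Bool ~ Bool
  unify Bool ~ Bool
  unify Bool ~ Bool
  unify Bool ~ Bool
  unify Bool ~ Bool
  unify Bool ~ Bool
  unify Bool -> Bool ~ Bool -> e
  unify Bool ~ Bool
  unify Bool ~ e
_ _ : Bool
\y._ : a -> Bool
let x : a -> Bool

Answer: Bool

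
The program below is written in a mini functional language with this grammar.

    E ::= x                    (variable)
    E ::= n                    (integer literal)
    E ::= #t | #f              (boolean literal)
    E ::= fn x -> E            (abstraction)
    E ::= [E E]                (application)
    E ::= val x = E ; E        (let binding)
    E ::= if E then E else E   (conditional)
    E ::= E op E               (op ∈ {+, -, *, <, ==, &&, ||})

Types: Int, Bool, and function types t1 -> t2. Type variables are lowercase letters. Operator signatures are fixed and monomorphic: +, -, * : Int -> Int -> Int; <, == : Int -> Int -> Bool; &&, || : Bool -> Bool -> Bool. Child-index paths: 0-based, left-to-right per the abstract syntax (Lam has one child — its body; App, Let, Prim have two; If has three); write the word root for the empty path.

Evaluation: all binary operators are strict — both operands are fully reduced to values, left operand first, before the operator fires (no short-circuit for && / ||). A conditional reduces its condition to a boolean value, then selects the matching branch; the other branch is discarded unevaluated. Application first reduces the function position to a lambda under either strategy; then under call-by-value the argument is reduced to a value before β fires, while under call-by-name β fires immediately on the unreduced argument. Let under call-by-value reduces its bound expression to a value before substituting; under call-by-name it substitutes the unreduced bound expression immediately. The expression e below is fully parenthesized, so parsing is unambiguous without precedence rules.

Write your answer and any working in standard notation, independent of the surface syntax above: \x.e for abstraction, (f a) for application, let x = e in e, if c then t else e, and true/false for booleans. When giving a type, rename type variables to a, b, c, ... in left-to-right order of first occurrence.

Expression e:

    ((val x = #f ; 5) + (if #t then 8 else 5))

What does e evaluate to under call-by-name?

Trace:
step 0: ((let x = false in 5) + (if true then 8 else 5))
step 1: [let@0] (5 + (if true then 8 else 5))
step 2: [if@1] (5 + 8)
step 3: [delta@root] 13

Answer: 13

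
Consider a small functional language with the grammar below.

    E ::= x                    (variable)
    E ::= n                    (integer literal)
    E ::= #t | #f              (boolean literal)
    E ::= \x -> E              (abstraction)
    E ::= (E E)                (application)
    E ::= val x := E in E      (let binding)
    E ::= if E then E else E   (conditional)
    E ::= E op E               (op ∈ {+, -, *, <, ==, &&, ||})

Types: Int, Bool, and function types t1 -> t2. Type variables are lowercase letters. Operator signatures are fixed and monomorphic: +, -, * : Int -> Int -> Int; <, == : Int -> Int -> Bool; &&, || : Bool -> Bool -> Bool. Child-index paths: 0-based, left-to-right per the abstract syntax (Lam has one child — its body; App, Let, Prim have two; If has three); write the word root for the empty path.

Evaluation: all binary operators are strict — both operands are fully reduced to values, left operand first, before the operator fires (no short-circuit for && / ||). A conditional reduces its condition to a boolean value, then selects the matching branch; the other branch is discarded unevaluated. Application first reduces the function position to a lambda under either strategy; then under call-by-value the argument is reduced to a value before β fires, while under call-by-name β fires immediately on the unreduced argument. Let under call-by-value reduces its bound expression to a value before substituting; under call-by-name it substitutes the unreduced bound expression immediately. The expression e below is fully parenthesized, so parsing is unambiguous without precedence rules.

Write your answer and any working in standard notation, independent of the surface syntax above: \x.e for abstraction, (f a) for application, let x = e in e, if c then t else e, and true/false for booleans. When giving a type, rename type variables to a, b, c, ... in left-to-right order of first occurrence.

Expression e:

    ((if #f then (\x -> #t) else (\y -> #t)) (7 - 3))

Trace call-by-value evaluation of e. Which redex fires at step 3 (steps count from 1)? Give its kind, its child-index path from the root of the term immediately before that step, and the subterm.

Answer: beta at root : ((\y.true) 4)

Working:
step 0: ((if false then (\x.true) else (\y.true)) (7 - 3))
step 1: [if@0] ((\y.true) (7 - 3))
step 2: [delta@1] ((\y.true) 4)
step 3: [beta@root] true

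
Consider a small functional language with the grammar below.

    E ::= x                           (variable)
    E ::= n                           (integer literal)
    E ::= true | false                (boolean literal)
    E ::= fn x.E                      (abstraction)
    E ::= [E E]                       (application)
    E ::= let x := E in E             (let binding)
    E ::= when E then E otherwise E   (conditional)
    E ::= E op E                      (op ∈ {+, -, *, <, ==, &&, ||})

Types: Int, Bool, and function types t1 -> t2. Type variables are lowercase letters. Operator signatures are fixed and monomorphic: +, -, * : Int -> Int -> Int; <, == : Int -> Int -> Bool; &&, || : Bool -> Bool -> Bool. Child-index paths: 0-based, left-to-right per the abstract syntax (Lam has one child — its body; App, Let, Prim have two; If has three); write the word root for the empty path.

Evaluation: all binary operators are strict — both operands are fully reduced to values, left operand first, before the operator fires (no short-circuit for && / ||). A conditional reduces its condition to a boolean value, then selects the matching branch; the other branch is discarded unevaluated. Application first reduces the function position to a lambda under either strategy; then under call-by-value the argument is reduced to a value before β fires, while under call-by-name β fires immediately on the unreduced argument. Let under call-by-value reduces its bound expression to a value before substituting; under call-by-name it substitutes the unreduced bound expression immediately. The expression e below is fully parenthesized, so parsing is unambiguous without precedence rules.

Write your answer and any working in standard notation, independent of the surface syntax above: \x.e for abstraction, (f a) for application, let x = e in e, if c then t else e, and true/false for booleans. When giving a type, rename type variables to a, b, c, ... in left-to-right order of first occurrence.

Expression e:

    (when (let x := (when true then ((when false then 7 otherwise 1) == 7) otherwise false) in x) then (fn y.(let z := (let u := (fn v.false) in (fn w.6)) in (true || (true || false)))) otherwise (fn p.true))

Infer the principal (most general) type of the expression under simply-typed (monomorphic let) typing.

Answer: a -> Bool

Derivation:
  unify Bool ~ Bool
  unify Bool ~ Bool
  unify Int ~ Int
  unify Int ~ Int
  unify Int ~ Int
  unify Bool ~ Bool
let x : Bool
x : Bool
  unify Bool ~ Bool
\v._ : b -> Bool
let u : b -> Bool
\w._ : c -> Int
let z : c -> Int
  unify Bool ~ Bool
  unify Bool ~ Bool
  unify Bool ~ Bool
  unify Bool ~ Bool
\y._ : a -> Bool
\p._ : d -> Bool
  unify a -> Bool ~ d -> Bool
  unify a ~ d
  unify Bool ~ Bool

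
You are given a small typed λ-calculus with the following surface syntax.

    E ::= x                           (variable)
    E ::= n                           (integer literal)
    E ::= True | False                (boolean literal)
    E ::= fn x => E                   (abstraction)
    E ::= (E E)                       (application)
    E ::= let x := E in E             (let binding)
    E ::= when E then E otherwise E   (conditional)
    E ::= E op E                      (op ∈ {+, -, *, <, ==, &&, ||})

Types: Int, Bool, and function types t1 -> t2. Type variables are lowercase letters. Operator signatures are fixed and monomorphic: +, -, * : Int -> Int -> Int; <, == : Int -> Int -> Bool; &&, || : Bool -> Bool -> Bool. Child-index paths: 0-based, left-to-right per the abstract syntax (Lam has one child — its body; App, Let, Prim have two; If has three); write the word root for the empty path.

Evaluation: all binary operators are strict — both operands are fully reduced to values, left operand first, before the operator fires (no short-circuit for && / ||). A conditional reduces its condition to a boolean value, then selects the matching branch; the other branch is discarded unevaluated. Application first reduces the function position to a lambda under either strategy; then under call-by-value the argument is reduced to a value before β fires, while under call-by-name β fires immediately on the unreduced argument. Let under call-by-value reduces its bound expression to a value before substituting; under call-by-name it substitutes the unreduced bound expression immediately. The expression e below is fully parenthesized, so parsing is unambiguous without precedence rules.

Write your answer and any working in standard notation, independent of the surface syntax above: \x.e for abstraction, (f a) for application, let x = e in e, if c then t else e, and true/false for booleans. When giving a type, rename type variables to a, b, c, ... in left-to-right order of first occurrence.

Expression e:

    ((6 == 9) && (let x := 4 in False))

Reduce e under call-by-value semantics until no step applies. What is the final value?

Answer: false

Working:
step 0: ((6 == 9) && (let x = 4 in false))
step 1: [delta@0] (false && (let x = 4 in false))
step 2: [let@1] (false && false)
step 3: [delta@root] false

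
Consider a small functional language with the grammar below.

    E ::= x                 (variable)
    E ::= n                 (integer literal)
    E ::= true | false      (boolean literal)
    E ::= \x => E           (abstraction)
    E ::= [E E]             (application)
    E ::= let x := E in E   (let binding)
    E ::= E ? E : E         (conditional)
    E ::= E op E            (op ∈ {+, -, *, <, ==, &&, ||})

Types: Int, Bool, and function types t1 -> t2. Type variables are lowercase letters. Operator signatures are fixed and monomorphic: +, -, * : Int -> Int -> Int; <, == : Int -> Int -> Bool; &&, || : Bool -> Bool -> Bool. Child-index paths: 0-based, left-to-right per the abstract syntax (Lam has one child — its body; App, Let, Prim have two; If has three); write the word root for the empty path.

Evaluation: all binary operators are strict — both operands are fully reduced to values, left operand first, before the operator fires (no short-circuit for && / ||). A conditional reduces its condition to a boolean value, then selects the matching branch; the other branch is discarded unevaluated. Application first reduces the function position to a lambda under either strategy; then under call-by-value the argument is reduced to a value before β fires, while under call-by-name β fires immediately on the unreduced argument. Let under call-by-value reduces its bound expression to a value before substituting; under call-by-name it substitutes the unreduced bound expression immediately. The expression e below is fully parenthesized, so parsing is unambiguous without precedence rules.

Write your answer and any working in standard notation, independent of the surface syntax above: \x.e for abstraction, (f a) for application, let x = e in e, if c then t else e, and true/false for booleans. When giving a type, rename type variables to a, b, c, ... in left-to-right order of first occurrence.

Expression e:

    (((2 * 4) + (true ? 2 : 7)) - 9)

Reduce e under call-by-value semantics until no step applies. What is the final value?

Working:
step 0: (((2 * 4) + (if true then 2 else 7)) - 9)
step 1: [delta@0.0] ((8 + (if true then 2 else 7)) - 9)
step 2: [if@0.1] ((8 + 2) - 9)
step 3: [delta@0] (10 - 9)
step 4: [delta@root] 1

Answer: 1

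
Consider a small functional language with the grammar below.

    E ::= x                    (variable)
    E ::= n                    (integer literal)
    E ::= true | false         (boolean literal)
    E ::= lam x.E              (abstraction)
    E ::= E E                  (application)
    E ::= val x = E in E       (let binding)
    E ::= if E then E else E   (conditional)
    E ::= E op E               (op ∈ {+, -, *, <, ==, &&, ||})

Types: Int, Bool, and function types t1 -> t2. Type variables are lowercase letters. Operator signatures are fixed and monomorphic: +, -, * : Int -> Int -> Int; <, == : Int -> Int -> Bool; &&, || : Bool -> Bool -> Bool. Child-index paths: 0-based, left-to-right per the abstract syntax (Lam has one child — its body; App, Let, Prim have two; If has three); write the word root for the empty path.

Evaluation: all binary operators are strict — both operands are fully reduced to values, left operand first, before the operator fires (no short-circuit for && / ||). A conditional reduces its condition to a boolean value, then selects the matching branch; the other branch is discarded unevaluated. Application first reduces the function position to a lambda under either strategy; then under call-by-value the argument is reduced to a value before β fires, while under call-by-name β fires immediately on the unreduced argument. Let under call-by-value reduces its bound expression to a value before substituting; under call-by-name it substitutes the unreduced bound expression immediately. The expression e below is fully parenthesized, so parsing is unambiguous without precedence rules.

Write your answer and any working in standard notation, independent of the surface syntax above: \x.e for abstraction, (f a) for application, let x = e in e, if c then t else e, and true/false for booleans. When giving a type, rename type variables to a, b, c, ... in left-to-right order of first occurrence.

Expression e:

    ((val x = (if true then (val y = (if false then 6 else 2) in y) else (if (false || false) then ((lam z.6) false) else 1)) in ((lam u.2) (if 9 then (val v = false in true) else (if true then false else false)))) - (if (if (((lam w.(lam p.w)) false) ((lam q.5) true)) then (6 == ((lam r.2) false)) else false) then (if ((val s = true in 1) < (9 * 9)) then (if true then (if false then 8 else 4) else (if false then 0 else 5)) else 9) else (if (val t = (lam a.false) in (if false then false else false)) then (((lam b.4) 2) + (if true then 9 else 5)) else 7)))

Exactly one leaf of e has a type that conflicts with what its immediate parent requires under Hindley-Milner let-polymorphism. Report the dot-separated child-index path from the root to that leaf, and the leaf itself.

Answer: 0.1.1.0 : 9

Trace:
  unify Bool ~ Bool
  unify Bool ~ Bool
  unify Int ~ Int
let y : Int
y : Int
  unify Bool ~ Bool
  unify Bool ~ Bool
  unify Bool ~ Bool
\z._ : a -> Int
  unify a -> Int ~ Bool -> b
  unify a ~ Bool
  unify Int ~ b
_ _ : Int
  unify Int ~ Int
  unify Int ~ Int
let x : Int
\u._ : c -> Int
  unify Int ~ Bool
  FAIL: mismatch Int ~ Bool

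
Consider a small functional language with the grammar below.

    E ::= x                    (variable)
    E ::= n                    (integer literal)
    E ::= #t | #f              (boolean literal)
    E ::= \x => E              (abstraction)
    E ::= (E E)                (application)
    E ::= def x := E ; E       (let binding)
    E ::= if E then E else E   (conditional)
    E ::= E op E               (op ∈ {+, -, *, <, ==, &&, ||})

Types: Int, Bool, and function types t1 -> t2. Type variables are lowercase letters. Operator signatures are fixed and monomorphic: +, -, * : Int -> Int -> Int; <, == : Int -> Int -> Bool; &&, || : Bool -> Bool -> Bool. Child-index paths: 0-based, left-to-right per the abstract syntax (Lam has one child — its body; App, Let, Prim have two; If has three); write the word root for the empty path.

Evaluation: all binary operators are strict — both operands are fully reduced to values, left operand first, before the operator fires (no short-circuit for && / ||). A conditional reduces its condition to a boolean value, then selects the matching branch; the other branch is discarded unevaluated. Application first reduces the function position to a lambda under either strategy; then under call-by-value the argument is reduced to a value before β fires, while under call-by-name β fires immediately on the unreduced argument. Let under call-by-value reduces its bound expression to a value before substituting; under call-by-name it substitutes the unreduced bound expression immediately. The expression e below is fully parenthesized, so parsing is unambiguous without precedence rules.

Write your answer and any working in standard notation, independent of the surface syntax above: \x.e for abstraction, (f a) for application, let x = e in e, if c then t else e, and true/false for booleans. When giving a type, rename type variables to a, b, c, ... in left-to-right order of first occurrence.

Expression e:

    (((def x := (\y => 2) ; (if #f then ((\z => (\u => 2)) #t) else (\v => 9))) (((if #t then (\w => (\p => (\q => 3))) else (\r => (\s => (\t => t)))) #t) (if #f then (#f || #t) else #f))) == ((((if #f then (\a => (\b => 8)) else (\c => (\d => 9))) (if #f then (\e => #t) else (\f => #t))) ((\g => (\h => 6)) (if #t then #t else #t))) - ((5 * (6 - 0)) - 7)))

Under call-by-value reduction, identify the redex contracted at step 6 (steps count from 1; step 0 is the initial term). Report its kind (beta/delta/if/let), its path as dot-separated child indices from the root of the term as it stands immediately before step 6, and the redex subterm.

Working:
step 0: (((let x = (\y.2) in (if false then ((\z.(\u.2)) true) else (\v.9))) (((if true then (\w.(\p.(\q.3))) else (\r.(\s.(\t.t)))) true) (if false then (false || true) else false))) == ((((if false then (\a.(\b.8)) else (\c.(\d.9))) (if false then (\e.true) else (\f.true))) ((\g.(\h.6)) (if true then true else true))) - ((5 * (6 - 0)) - 7)))
step 1: [let@0.0] (((if false then ((\z.(\u.2)) true) else (\v.9)) (((if true then (\w.(\p.(\q.3))) else (\r.(\s.(\t.t)))) true) (if false then (false || true) else false))) == ((((if false then (\a.(\b.8)) else (\c.(\d.9))) (if false then (\e.true) else (\f.true))) ((\g.(\h.6)) (if true then true else true))) - ((5 * (6 - 0)) - 7)))
step 2: [if@0.0] (((\v.9) (((if true then (\w.(\p.(\q.3))) else (\r.(\s.(\t.t)))) true) (if false then (false || true) else false))) == ((((if false then (\a.(\b.8)) else (\c.(\d.9))) (if false then (\e.true) else (\f.true))) ((\g.(\h.6)) (if true then true else true))) - ((5 * (6 - 0)) - 7)))
step 3: [if@0.1.0.0] (((\v.9) (((\w.(\p.(\q.3))) true) (if false then (false || true) else false))) == ((((if false then (\a.(\b.8)) else (\c.(\d.9))) (if false then (\e.true) else (\f.true))) ((\g.(\h.6)) (if true then true else true))) - ((5 * (6 - 0)) - 7)))
step 4: [beta@0.1.0] (((\v.9) ((\p.(\q.3)) (if false then (false || true) else false))) == ((((if false then (\a.(\b.8)) else (\c.(\d.9))) (if false then (\e.true) else (\f.true))) ((\g.(\h.6)) (if true then true else true))) - ((5 * (6 - 0)) - 7)))
step 5: [if@0.1.1] (((\v.9) ((\p.(\q.3)) false)) == ((((if false then (\a.(\b.8)) else (\c.(\d.9))) (if false then (\e.true) else (\f.true))) ((\g.(\h.6)) (if true then true else true))) - ((5 * (6 - 0)) - 7)))
step 6: [beta@0.1] (((\v.9) (\q.3)) == ((((if false then (\a.(\b.8)) else (\c.(\d.9))) (if false then (\e.true) else (\f.true))) ((\g.(\h.6)) (if true then true else true))) - ((5 * (6 - 0)) - 7)))

Answer: beta at 0.1 : ((\p.(\q.3)) false)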